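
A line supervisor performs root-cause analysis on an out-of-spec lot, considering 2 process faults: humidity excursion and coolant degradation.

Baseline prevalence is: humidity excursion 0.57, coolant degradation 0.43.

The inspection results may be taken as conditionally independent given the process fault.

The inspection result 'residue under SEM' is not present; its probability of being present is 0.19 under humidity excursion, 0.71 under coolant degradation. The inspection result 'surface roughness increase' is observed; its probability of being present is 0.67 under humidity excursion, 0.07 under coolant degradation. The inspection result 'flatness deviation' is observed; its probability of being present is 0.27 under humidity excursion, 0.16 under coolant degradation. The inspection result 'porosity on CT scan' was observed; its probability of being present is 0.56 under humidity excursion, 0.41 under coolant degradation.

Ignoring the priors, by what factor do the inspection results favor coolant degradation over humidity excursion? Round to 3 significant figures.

Joint likelihood of the inspection result pattern under each hypothesis (using 1 − P(present | H) for each absent inspection result):
  coolant degradation: (1 − 0.71) × 0.07 × 0.16 × 0.41 = 0.0013317
  humidity excursion: (1 − 0.19) × 0.67 × 0.27 × 0.56 = 0.082056
Bayes factor = 0.0013317 / 0.082056 ≈ 0.0162

0.0162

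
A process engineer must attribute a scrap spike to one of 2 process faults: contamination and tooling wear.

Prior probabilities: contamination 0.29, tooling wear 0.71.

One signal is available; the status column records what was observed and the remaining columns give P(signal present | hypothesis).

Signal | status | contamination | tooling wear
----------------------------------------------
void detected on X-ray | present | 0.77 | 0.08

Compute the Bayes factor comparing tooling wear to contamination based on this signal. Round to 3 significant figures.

0.104

The Bayes factor is the ratio of the two likelihoods.
  tooling wear: 0.08
  contamination: 0.77
Bayes factor = 0.08 / 0.77 ≈ 0.104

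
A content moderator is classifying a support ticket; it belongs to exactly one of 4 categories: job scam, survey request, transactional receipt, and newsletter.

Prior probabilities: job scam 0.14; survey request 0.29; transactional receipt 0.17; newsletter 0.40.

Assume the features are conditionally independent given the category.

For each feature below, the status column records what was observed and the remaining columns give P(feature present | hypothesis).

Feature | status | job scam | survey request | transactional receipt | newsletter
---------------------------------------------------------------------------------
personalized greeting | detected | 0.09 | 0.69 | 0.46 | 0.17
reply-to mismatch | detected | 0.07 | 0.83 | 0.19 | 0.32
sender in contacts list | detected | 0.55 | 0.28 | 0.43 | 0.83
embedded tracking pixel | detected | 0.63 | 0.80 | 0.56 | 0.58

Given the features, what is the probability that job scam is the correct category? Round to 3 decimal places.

0.006

Multiply each prior by the joint likelihood of the feature pattern:
  job scam: 0.14 × 0.09 × 0.07 × 0.55 × 0.63 = 0.00030561
  survey request: 0.29 × 0.69 × 0.83 × 0.28 × 0.80 = 0.037203
  transactional receipt: 0.17 × 0.46 × 0.19 × 0.43 × 0.56 = 0.0035778
  newsletter: 0.40 × 0.17 × 0.32 × 0.83 × 0.58 = 0.010475
Marginal likelihood of the evidence = 0.051561.
P(job scam | evidence) = 0.00030561 / 0.051561 ≈ 0.006.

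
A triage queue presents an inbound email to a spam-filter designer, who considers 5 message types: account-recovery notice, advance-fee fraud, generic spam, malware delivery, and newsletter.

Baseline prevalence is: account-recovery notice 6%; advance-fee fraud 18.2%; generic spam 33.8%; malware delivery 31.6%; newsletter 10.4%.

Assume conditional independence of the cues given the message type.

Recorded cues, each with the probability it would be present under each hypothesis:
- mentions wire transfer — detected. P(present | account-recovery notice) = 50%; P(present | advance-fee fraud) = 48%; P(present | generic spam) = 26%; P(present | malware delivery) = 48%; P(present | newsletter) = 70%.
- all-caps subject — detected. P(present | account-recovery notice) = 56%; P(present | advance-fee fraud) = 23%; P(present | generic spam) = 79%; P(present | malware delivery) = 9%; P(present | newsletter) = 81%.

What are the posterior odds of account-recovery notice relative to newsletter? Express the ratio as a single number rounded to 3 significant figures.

The normalizing constant cancels in an odds ratio, so compute prior × likelihood for the two hypotheses only:
  account-recovery notice: 0.060 × 0.50 × 0.56 = 0.0168
  newsletter: 0.104 × 0.70 × 0.81 = 0.058968
Posterior odds = 0.0168 / 0.058968 ≈ 0.285.

0.285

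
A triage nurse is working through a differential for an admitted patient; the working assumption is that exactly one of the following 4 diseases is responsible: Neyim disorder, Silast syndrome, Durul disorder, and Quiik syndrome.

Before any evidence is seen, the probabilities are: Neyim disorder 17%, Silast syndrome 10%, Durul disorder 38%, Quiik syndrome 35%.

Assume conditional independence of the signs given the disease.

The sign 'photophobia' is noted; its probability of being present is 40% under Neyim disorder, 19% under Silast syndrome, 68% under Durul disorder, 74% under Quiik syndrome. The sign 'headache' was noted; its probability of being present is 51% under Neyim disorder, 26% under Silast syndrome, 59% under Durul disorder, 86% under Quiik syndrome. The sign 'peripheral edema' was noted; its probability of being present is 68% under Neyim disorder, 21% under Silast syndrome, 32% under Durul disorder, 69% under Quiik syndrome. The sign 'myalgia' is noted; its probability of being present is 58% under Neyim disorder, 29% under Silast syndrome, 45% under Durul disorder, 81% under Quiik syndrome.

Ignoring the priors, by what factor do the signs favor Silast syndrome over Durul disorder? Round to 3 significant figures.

The Bayes factor is the ratio of the joint likelihoods of the sign pattern under the two hypotheses.
  Silast syndrome: 0.19 × 0.26 × 0.21 × 0.29 = 0.0030085
  Durul disorder: 0.68 × 0.59 × 0.32 × 0.45 = 0.057773
Bayes factor = 0.0030085 / 0.057773 ≈ 0.0521

0.0521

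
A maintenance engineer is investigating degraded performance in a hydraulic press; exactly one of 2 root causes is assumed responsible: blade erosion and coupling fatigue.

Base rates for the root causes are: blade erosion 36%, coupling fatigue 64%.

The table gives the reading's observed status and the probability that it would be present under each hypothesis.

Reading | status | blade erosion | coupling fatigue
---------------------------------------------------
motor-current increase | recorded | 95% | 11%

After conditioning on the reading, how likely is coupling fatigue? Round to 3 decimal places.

0.171

By Bayes' rule, the unnormalized weight for each hypothesis is prior × likelihood:
  blade erosion: 0.36 × 0.95 = 0.342
  coupling fatigue: 0.64 × 0.11 = 0.0704
Marginal likelihood of the evidence = 0.4124.
P(coupling fatigue | evidence) = 0.0704 / 0.4124 ≈ 0.171.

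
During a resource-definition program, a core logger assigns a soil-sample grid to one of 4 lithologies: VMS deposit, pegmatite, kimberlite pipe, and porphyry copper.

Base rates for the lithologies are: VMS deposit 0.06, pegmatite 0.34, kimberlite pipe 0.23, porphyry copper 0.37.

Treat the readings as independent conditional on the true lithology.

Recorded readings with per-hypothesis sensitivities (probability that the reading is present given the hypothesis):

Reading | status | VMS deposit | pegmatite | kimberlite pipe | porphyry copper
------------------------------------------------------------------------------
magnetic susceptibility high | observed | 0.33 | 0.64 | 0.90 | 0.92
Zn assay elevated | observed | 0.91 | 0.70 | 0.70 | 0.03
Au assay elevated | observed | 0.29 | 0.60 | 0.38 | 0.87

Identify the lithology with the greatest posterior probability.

pegmatite

By Bayes' rule with conditional independence, the unnormalized weight for each hypothesis is prior × ∏ likelihoods:
  VMS deposit: 0.06 × 0.33 × 0.91 × 0.29 = 0.0052252
  pegmatite: 0.34 × 0.64 × 0.70 × 0.60 = 0.091392
  kimberlite pipe: 0.23 × 0.90 × 0.70 × 0.38 = 0.055062
  porphyry copper: 0.37 × 0.92 × 0.03 × 0.87 = 0.0088844
The unnormalized weights sum to 0.16056.
P(VMS deposit | evidence) ≈ 0.0052252 / 0.16056 ≈ 0.033
P(pegmatite | evidence) ≈ 0.091392 / 0.16056 ≈ 0.569
P(kimberlite pipe | evidence) ≈ 0.055062 / 0.16056 ≈ 0.343
P(porphyry copper | evidence) ≈ 0.0088844 / 0.16056 ≈ 0.055
The largest is 0.569, so pegmatite is most probable.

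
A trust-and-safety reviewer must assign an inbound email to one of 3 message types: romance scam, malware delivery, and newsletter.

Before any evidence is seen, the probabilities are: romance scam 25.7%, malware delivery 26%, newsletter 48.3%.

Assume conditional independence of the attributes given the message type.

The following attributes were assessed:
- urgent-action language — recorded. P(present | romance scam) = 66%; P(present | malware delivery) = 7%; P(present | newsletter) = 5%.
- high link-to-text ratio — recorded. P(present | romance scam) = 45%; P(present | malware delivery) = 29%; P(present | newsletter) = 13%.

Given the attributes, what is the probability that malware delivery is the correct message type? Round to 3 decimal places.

By Bayes' rule with conditional independence, the unnormalized weight for each hypothesis is prior × ∏ likelihoods:
  romance scam: 0.257 × 0.66 × 0.45 = 0.076329
  malware delivery: 0.260 × 0.07 × 0.29 = 0.005278
  newsletter: 0.483 × 0.05 × 0.13 = 0.0031395
Marginal likelihood of the evidence = 0.084747.
P(malware delivery | evidence) = 0.005278 / 0.084747 ≈ 0.062.

0.062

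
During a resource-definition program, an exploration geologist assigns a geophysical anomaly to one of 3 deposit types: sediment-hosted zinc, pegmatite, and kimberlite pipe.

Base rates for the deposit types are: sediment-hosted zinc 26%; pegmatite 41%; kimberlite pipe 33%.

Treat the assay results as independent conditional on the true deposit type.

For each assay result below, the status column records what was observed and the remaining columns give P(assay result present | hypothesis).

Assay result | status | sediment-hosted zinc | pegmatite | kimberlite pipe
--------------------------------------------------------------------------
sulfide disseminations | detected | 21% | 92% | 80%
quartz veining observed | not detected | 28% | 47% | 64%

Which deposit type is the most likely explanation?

By Bayes' rule with conditional independence, the unnormalized weight for each hypothesis is prior × ∏ likelihoods (using 1 − P(present | H) for each absent assay result):
  sediment-hosted zinc: 0.26 × 0.21 × (1 − 0.28) = 0.039312
  pegmatite: 0.41 × 0.92 × (1 − 0.47) = 0.19992
  kimberlite pipe: 0.33 × 0.80 × (1 − 0.64) = 0.09504
The unnormalized weights sum to 0.33427.
P(sediment-hosted zinc | evidence) ≈ 0.039312 / 0.33427 ≈ 0.118
P(pegmatite | evidence) ≈ 0.19992 / 0.33427 ≈ 0.598
P(kimberlite pipe | evidence) ≈ 0.09504 / 0.33427 ≈ 0.284
The largest is 0.598, so pegmatite is most probable.

pegmatite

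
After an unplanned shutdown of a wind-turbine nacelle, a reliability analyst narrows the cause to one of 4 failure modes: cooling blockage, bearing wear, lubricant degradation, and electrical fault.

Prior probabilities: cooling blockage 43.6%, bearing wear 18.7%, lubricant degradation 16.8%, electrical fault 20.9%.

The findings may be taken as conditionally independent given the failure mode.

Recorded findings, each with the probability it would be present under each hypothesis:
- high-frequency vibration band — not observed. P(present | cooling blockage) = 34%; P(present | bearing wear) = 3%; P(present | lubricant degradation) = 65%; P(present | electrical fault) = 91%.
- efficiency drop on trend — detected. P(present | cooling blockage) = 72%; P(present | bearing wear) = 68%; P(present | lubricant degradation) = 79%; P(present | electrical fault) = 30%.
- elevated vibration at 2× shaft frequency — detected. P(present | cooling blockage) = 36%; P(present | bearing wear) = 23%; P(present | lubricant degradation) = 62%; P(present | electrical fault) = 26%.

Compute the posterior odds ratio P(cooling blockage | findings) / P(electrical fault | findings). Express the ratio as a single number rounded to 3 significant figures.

Unnormalized posterior weight (prior times the finding likelihoods) for each of the two hypotheses (using 1 − P(present | H) for each absent finding):
  cooling blockage: 0.436 × (1 − 0.34) × 0.72 × 0.36 = 0.074587
  electrical fault: 0.209 × (1 − 0.91) × 0.30 × 0.26 = 0.0014672
Odds(cooling blockage : electrical fault) = 0.074587 / 0.0014672 ≈ 50.8.

50.8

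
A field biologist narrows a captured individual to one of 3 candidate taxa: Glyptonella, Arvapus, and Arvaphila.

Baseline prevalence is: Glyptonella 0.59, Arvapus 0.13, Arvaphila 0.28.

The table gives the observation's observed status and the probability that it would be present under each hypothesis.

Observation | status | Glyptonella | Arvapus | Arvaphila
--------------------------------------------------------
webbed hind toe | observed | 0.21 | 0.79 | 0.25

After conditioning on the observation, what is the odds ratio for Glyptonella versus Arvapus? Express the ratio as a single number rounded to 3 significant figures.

1.21

Posterior odds equal prior odds times the likelihood ratio; only the two competing hypotheses matter.
  Glyptonella: 0.59 × 0.21 = 0.1239
  Arvapus: 0.13 × 0.79 = 0.1027
Odds(Glyptonella : Arvapus) = 0.1239 / 0.1027 ≈ 1.21.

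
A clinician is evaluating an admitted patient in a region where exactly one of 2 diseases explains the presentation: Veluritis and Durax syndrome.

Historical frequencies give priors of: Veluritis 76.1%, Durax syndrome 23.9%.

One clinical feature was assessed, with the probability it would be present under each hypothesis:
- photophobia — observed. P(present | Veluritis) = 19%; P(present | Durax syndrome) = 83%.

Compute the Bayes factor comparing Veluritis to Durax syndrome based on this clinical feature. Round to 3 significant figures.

0.229

The Bayes factor is the ratio of the two likelihoods.
  Veluritis: 0.19
  Durax syndrome: 0.83
Bayes factor = 0.19 / 0.83 ≈ 0.229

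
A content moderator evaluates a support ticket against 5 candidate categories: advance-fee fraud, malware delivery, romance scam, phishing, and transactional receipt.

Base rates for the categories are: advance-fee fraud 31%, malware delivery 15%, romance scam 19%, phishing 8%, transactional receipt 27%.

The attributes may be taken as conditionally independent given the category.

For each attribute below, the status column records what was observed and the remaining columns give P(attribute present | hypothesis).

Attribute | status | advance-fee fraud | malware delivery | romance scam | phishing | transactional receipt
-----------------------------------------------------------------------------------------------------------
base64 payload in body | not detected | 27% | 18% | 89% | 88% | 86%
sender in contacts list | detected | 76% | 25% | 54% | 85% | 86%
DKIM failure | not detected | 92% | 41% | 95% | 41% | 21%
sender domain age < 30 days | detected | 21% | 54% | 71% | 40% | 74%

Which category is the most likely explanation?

For each hypothesis, the unnormalized posterior weight is prior × product of the attribute likelihoods (using 1 − P(present | H) for each absent attribute):
  advance-fee fraud: 0.31 × (1 − 0.27) × 0.76 × (1 − 0.92) × 0.21 = 0.0028894
  malware delivery: 0.15 × (1 − 0.18) × 0.25 × (1 − 0.41) × 0.54 = 0.009797
  romance scam: 0.19 × (1 − 0.89) × 0.54 × (1 − 0.95) × 0.71 = 0.00040065
  phishing: 0.08 × (1 − 0.88) × 0.85 × (1 − 0.41) × 0.40 = 0.0019258
  transactional receipt: 0.27 × (1 − 0.86) × 0.86 × (1 − 0.21) × 0.74 = 0.019004
Marginal likelihood of the evidence = 0.034017.
P(advance-fee fraud | evidence) ≈ 0.0028894 / 0.034017 ≈ 0.085
P(malware delivery | evidence) ≈ 0.009797 / 0.034017 ≈ 0.288
P(romance scam | evidence) ≈ 0.00040065 / 0.034017 ≈ 0.012
P(phishing | evidence) ≈ 0.0019258 / 0.034017 ≈ 0.057
P(transactional receipt | evidence) ≈ 0.019004 / 0.034017 ≈ 0.559
The largest is 0.559, so transactional receipt is most probable.

transactional receipt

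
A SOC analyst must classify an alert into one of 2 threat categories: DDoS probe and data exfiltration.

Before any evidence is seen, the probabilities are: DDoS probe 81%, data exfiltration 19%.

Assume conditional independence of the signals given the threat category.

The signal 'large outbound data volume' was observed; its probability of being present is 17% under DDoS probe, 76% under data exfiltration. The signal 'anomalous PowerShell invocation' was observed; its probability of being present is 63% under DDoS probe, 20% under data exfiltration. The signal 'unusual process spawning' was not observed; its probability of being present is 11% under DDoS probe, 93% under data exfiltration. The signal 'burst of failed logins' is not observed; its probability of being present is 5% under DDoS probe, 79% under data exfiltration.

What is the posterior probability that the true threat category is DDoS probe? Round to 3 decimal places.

0.994

By Bayes' rule with conditional independence, the unnormalized weight for each hypothesis is prior × ∏ likelihoods (using 1 − P(present | H) for each absent signal):
  DDoS probe: 0.81 × 0.17 × 0.63 × (1 − 0.11) × (1 − 0.05) = 0.073348
  data exfiltration: 0.19 × 0.76 × 0.20 × (1 − 0.93) × (1 − 0.79) = 0.00042454
Marginal likelihood of the evidence = 0.073773.
P(DDoS probe | evidence) = 0.073348 / 0.073773 ≈ 0.994.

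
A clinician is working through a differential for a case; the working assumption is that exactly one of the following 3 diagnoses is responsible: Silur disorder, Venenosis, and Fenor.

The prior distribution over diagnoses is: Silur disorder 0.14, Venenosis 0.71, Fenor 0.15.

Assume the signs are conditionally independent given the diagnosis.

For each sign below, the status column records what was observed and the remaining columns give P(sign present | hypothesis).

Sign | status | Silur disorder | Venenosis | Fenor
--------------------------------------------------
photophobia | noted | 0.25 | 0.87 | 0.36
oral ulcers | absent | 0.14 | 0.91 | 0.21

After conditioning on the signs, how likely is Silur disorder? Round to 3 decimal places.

0.235

By Bayes' rule with conditional independence, the unnormalized weight for each hypothesis is prior × ∏ likelihoods (using 1 − P(present | H) for each absent sign):
  Silur disorder: 0.14 × 0.25 × (1 − 0.14) = 0.0301
  Venenosis: 0.71 × 0.87 × (1 − 0.91) = 0.055593
  Fenor: 0.15 × 0.36 × (1 − 0.21) = 0.04266
Normalizing constant Z = 0.0301 + 0.055593 + 0.04266 = 0.12835.
P(Silur disorder | evidence) = 0.0301 / 0.12835 ≈ 0.235.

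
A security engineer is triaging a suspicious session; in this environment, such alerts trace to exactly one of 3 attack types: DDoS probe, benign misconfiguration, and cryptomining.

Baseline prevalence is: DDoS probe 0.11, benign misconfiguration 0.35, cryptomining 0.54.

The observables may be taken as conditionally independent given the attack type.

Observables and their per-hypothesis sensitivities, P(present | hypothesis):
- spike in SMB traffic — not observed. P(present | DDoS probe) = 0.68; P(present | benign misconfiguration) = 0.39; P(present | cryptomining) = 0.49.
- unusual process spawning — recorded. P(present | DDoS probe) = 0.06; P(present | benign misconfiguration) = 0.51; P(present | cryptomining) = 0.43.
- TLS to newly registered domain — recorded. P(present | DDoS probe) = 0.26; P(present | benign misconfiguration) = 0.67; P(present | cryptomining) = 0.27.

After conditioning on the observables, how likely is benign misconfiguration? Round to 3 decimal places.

Multiply each prior by the joint likelihood of the observable pattern (using 1 − P(present | H) for each absent observable):
  DDoS probe: 0.11 × (1 − 0.68) × 0.06 × 0.26 = 0.00054912
  benign misconfiguration: 0.35 × (1 − 0.39) × 0.51 × 0.67 = 0.072953
  cryptomining: 0.54 × (1 − 0.49) × 0.43 × 0.27 = 0.031974
Marginal likelihood of the evidence = 0.10548.
P(benign misconfiguration | evidence) = 0.072953 / 0.10548 ≈ 0.692.

0.692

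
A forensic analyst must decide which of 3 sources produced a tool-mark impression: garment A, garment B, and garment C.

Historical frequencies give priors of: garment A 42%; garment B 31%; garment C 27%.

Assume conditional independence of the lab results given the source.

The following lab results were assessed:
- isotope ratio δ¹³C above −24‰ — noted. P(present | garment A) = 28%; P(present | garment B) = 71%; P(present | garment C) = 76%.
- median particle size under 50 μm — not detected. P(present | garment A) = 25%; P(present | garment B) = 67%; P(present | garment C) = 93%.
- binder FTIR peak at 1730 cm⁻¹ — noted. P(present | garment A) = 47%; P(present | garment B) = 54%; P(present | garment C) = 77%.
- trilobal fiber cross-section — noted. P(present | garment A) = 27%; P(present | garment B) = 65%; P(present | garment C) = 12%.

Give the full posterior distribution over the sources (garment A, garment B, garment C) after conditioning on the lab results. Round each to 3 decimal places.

By Bayes' rule with conditional independence, the unnormalized weight for each hypothesis is prior × ∏ likelihoods (using 1 − P(present | H) for each absent lab result):
  garment A: 0.420 × 0.28 × (1 − 0.25) × 0.47 × 0.27 = 0.011193
  garment B: 0.310 × 0.71 × (1 − 0.67) × 0.54 × 0.65 = 0.025494
  garment C: 0.270 × 0.76 × (1 − 0.93) × 0.77 × 0.12 = 0.0013272
Marginal likelihood of the evidence = 0.038014.
P(garment A | evidence) = 0.011193 / 0.038014 ≈ 0.294
P(garment B | evidence) = 0.025494 / 0.038014 ≈ 0.671
P(garment C | evidence) = 0.0013272 / 0.038014 ≈ 0.035

0.294, 0.671, 0.035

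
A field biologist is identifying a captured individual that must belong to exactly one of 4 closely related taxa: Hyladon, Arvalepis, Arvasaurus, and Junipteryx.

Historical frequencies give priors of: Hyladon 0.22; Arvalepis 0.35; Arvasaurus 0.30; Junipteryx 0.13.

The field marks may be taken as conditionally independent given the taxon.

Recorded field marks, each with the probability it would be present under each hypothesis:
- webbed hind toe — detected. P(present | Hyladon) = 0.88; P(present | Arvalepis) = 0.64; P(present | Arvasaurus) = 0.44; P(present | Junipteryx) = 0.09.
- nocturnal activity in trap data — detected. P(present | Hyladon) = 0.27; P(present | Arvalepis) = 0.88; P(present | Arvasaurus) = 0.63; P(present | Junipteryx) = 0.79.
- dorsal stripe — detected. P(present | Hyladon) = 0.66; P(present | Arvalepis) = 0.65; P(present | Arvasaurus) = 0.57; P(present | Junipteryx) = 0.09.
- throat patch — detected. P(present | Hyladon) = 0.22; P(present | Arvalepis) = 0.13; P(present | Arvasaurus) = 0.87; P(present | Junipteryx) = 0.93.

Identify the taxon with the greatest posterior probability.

Arvasaurus

By Bayes' rule with conditional independence, the unnormalized weight for each hypothesis is prior × ∏ likelihoods:
  Hyladon: 0.22 × 0.88 × 0.27 × 0.66 × 0.22 = 0.0075899
  Arvalepis: 0.35 × 0.64 × 0.88 × 0.65 × 0.13 = 0.016657
  Arvasaurus: 0.30 × 0.44 × 0.63 × 0.57 × 0.87 = 0.041239
  Junipteryx: 0.13 × 0.09 × 0.79 × 0.09 × 0.93 = 0.00077364
Normalizing constant Z = 0.0075899 + 0.016657 + 0.041239 + 0.00077364 = 0.066259.
P(Hyladon | evidence) ≈ 0.0075899 / 0.066259 ≈ 0.115
P(Arvalepis | evidence) ≈ 0.016657 / 0.066259 ≈ 0.251
P(Arvasaurus | evidence) ≈ 0.041239 / 0.066259 ≈ 0.622
P(Junipteryx | evidence) ≈ 0.00077364 / 0.066259 ≈ 0.012
The largest is 0.622, so Arvasaurus is most probable.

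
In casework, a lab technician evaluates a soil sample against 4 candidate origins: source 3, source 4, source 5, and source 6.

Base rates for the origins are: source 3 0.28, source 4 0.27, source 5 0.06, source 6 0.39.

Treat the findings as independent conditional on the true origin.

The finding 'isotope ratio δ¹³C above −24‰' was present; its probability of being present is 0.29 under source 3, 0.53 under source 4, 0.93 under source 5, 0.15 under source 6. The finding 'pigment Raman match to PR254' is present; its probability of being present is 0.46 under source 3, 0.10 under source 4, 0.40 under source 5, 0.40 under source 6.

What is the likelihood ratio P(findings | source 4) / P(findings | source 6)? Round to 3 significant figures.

Take the product of per-finding likelihoods under each hypothesis, then divide.
  source 4: 0.53 × 0.10 = 0.053
  source 6: 0.15 × 0.40 = 0.06
Bayes factor = 0.053 / 0.06 ≈ 0.883

0.883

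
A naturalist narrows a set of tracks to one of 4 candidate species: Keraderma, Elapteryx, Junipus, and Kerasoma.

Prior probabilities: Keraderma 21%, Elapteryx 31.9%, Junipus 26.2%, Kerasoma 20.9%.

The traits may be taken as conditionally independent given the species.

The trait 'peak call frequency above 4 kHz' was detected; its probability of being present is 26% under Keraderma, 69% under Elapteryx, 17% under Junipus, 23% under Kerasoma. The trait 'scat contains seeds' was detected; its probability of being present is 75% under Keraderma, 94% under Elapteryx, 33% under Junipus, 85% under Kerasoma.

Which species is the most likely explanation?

By Bayes' rule with conditional independence, the unnormalized weight for each hypothesis is prior × ∏ likelihoods:
  Keraderma: 0.210 × 0.26 × 0.75 = 0.04095
  Elapteryx: 0.319 × 0.69 × 0.94 = 0.2069
  Junipus: 0.262 × 0.17 × 0.33 = 0.014698
  Kerasoma: 0.209 × 0.23 × 0.85 = 0.040859
The unnormalized weights sum to 0.30341.
P(Keraderma | evidence) ≈ 0.04095 / 0.30341 ≈ 0.135
P(Elapteryx | evidence) ≈ 0.2069 / 0.30341 ≈ 0.682
P(Junipus | evidence) ≈ 0.014698 / 0.30341 ≈ 0.048
P(Kerasoma | evidence) ≈ 0.040859 / 0.30341 ≈ 0.135
The largest is 0.682, so Elapteryx is most probable.

Elapteryx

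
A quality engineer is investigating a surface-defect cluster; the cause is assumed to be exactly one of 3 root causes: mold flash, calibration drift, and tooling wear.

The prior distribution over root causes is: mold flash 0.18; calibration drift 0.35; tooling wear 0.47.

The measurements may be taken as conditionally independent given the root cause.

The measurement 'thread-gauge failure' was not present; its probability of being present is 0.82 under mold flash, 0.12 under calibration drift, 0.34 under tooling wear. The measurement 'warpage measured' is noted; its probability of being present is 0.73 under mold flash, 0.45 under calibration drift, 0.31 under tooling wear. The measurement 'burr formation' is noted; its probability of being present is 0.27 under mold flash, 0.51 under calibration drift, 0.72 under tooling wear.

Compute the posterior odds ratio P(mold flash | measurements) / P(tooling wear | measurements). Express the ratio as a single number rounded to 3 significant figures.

0.0922

Unnormalized posterior weight (prior times the measurement likelihoods) for each of the two hypotheses (using 1 − P(present | H) for each absent measurement):
  mold flash: 0.18 × (1 − 0.82) × 0.73 × 0.27 = 0.006386
  tooling wear: 0.47 × (1 − 0.34) × 0.31 × 0.72 = 0.069237
Odds(mold flash : tooling wear) = 0.006386 / 0.069237 ≈ 0.0922.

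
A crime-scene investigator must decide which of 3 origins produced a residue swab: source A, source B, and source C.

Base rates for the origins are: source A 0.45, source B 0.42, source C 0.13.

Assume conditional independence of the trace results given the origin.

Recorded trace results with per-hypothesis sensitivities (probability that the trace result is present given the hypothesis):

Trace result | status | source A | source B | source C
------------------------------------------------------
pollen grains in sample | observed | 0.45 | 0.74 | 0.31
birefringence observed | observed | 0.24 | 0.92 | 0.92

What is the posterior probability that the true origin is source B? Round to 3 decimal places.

Multiply each prior by the joint likelihood of the trace result pattern:
  source A: 0.45 × 0.45 × 0.24 = 0.0486
  source B: 0.42 × 0.74 × 0.92 = 0.28594
  source C: 0.13 × 0.31 × 0.92 = 0.037076
The unnormalized weights sum to 0.37161.
P(source B | evidence) = 0.28594 / 0.37161 ≈ 0.769.

0.769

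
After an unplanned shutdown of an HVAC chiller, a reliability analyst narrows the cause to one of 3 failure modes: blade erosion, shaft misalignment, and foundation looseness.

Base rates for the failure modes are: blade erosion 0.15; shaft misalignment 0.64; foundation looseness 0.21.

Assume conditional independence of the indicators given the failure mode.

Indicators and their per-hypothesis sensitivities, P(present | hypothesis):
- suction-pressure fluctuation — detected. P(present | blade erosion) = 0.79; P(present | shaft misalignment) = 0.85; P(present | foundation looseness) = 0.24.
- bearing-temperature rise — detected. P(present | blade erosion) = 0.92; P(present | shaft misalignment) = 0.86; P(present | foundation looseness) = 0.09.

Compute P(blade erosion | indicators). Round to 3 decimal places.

0.188

By Bayes' rule with conditional independence, the unnormalized weight for each hypothesis is prior × ∏ likelihoods:
  blade erosion: 0.15 × 0.79 × 0.92 = 0.10902
  shaft misalignment: 0.64 × 0.85 × 0.86 = 0.46784
  foundation looseness: 0.21 × 0.24 × 0.09 = 0.004536
The unnormalized weights sum to 0.5814.
P(blade erosion | evidence) = 0.10902 / 0.5814 ≈ 0.188.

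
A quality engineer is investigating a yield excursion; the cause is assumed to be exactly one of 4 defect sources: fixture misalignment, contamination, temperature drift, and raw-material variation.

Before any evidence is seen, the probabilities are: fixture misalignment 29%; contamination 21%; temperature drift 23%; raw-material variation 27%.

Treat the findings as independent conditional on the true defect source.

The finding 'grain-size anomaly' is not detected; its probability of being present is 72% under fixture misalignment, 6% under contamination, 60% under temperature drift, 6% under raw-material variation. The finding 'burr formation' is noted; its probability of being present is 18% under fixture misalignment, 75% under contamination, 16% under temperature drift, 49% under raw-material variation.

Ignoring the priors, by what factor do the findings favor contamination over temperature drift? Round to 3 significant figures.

11.0

Take the product of per-finding likelihoods under each hypothesis (using 1 − P(present | H) for each absent finding), then divide.
  contamination: (1 − 0.06) × 0.75 = 0.705
  temperature drift: (1 − 0.60) × 0.16 = 0.064
Bayes factor = 0.705 / 0.064 ≈ 11.0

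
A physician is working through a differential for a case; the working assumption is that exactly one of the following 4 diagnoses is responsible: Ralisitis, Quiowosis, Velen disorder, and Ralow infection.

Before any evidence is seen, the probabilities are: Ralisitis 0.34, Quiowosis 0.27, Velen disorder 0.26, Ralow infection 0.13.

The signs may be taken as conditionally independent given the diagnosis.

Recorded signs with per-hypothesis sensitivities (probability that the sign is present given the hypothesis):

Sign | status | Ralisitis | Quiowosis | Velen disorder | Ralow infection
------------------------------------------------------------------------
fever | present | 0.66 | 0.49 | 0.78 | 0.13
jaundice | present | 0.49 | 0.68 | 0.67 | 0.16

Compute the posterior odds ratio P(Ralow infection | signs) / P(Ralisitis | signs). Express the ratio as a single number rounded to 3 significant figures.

Unnormalized posterior weight (prior times the sign likelihoods) for each of the two hypotheses:
  Ralow infection: 0.13 × 0.13 × 0.16 = 0.002704
  Ralisitis: 0.34 × 0.66 × 0.49 = 0.10996
Odds(Ralow infection : Ralisitis) = 0.002704 / 0.10996 ≈ 0.0246.

0.0246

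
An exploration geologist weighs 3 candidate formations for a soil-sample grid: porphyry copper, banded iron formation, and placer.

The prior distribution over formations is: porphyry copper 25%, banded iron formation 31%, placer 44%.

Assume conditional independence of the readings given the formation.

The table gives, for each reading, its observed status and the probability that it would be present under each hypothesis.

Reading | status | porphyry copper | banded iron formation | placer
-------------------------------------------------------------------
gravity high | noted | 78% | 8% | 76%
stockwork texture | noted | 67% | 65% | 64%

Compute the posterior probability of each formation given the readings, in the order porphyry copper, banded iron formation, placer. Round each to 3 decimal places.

For each hypothesis, the unnormalized posterior weight is prior × product of the reading likelihoods:
  porphyry copper: 0.25 × 0.78 × 0.67 = 0.13065
  banded iron formation: 0.31 × 0.08 × 0.65 = 0.01612
  placer: 0.44 × 0.76 × 0.64 = 0.21402
Normalizing constant Z = 0.13065 + 0.01612 + 0.21402 = 0.36079.
P(porphyry copper | evidence) = 0.13065 / 0.36079 ≈ 0.362
P(banded iron formation | evidence) = 0.01612 / 0.36079 ≈ 0.045
P(placer | evidence) = 0.21402 / 0.36079 ≈ 0.593

0.362, 0.045, 0.593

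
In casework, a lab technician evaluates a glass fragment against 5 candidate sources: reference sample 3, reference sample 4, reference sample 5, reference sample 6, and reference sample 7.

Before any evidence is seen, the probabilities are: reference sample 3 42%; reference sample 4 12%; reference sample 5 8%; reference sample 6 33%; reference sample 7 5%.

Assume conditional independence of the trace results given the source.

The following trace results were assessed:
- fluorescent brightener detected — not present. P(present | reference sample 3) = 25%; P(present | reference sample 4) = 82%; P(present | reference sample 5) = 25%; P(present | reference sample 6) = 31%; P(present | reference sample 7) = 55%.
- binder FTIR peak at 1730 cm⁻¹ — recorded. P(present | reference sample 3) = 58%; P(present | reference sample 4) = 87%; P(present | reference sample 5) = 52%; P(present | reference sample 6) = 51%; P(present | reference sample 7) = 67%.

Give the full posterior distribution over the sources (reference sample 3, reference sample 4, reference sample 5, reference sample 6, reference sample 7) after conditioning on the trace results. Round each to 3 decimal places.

By Bayes' rule with conditional independence, the unnormalized weight for each hypothesis is prior × ∏ likelihoods (using 1 − P(present | H) for each absent trace result):
  reference sample 3: 0.42 × (1 − 0.25) × 0.58 = 0.1827
  reference sample 4: 0.12 × (1 − 0.82) × 0.87 = 0.018792
  reference sample 5: 0.08 × (1 − 0.25) × 0.52 = 0.0312
  reference sample 6: 0.33 × (1 − 0.31) × 0.51 = 0.11613
  reference sample 7: 0.05 × (1 − 0.55) × 0.67 = 0.015075
Marginal likelihood of the evidence = 0.36389.
P(reference sample 3 | evidence) = 0.1827 / 0.36389 ≈ 0.502
P(reference sample 4 | evidence) = 0.018792 / 0.36389 ≈ 0.052
P(reference sample 5 | evidence) = 0.0312 / 0.36389 ≈ 0.086
P(reference sample 6 | evidence) = 0.11613 / 0.36389 ≈ 0.319
P(reference sample 7 | evidence) = 0.015075 / 0.36389 ≈ 0.041

0.502, 0.052, 0.086, 0.319, 0.041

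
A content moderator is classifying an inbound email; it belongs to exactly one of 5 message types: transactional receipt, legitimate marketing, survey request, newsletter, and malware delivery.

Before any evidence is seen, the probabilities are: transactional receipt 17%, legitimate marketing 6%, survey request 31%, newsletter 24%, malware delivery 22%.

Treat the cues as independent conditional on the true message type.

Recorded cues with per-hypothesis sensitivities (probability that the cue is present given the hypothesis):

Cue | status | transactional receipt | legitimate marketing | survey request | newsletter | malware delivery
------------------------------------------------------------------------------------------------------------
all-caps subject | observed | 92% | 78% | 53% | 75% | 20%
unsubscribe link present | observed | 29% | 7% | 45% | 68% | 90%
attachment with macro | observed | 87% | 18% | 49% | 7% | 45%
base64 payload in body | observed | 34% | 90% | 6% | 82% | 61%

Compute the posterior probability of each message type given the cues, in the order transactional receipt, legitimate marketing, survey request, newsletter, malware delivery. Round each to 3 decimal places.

By Bayes' rule with conditional independence, the unnormalized weight for each hypothesis is prior × ∏ likelihoods:
  transactional receipt: 0.17 × 0.92 × 0.29 × 0.87 × 0.34 = 0.013416
  legitimate marketing: 0.06 × 0.78 × 0.07 × 0.18 × 0.90 = 0.00053071
  survey request: 0.31 × 0.53 × 0.45 × 0.49 × 0.06 = 0.0021737
  newsletter: 0.24 × 0.75 × 0.68 × 0.07 × 0.82 = 0.0070258
  malware delivery: 0.22 × 0.20 × 0.90 × 0.45 × 0.61 = 0.01087
The unnormalized weights sum to 0.034017.
P(transactional receipt | evidence) = 0.013416 / 0.034017 ≈ 0.394
P(legitimate marketing | evidence) = 0.00053071 / 0.034017 ≈ 0.016
P(survey request | evidence) = 0.0021737 / 0.034017 ≈ 0.064
P(newsletter | evidence) = 0.0070258 / 0.034017 ≈ 0.207
P(malware delivery | evidence) = 0.01087 / 0.034017 ≈ 0.320

0.394, 0.016, 0.064, 0.207, 0.320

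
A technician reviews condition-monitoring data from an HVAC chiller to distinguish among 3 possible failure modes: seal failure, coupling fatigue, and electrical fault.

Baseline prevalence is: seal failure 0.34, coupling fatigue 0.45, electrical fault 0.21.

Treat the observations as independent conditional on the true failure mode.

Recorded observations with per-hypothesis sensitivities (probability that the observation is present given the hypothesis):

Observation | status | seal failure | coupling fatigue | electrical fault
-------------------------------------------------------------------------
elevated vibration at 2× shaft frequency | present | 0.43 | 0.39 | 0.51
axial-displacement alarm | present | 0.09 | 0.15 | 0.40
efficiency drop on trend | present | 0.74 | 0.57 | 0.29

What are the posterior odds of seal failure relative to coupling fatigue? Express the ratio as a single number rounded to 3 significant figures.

0.649

Unnormalized posterior weight (prior times the observation likelihoods) for each of the two hypotheses:
  seal failure: 0.34 × 0.43 × 0.09 × 0.74 = 0.0097369
  coupling fatigue: 0.45 × 0.39 × 0.15 × 0.57 = 0.015005
Odds(seal failure : coupling fatigue) = 0.0097369 / 0.015005 ≈ 0.649.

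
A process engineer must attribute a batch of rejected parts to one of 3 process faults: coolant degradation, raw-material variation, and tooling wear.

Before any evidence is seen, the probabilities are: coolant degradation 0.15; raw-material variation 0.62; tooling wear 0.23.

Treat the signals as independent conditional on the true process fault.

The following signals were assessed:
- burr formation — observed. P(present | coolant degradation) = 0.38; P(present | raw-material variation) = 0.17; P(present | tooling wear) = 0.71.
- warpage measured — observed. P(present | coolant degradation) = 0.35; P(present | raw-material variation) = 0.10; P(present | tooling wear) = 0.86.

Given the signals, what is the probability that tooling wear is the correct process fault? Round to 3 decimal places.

For each hypothesis, the unnormalized posterior weight is prior × product of the signal likelihoods:
  coolant degradation: 0.15 × 0.38 × 0.35 = 0.01995
  raw-material variation: 0.62 × 0.17 × 0.10 = 0.01054
  tooling wear: 0.23 × 0.71 × 0.86 = 0.14044
The unnormalized weights sum to 0.17093.
P(tooling wear | evidence) = 0.14044 / 0.17093 ≈ 0.822.

0.822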